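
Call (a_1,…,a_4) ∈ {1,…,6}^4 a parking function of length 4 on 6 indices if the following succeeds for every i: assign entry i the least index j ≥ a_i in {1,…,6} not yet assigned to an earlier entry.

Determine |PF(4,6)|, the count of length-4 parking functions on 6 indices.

#PF = (7−4)·7^(4−1) = 3×343 = 1029 [KW]
Check (2,2,3,6) → sorted (2,2,3,6): b_i ≤ 2+i ∀i, a PF.

1029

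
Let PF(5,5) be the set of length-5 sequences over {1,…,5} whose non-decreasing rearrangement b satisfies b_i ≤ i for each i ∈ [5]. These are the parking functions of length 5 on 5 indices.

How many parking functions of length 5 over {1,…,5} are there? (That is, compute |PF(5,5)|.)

1296

|PF| = (6−5)·6^(5−1) = 1×1296 = 1296 [KW]
Example (1,2,2,3,1) → sorted (1,1,2,2,3): b_i ≤ i ∀i, a PF.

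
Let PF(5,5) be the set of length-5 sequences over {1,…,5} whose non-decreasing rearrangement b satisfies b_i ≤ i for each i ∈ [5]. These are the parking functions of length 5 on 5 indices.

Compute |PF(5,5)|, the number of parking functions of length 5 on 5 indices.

1296

|PF| = (5+1−5)·(5+1)^{5−1} = 1×1296 = 1296
One tuple (3,1,3,1,5) → sorted (1,1,3,3,5): b_i ≤ i ∀i, a PF.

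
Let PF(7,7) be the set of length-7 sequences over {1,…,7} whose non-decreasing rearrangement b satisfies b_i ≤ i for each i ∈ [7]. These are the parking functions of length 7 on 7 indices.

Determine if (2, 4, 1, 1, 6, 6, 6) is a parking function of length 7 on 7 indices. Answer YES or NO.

NO

Order a: b = (1, 1, 2, 4, 6, 6, 6).
  b_1=1 ≤ 1
  b_2=1 ≤ 2
  b_3=2 ≤ 3
  b_4=4 ≤ 4
  b_5=6 > 5
  fails at i=5 ⇒ NO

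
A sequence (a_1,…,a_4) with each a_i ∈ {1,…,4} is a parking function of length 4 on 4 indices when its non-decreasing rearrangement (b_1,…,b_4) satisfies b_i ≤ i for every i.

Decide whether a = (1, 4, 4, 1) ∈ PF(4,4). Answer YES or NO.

NO

Sorted: b = (1, 1, 4, 4).
  b_1=1 ≤ 1
  b_2=1 ≤ 2
  b_3=4 > 3
  fails at i=3 ⇒ NO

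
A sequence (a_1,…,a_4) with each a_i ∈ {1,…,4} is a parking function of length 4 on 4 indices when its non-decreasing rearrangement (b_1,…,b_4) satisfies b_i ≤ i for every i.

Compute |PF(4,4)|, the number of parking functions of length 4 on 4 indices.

|PF(4,4)| = (5−4)·5^(4−1) = 1 · 125 = 125 [KW]
Check (1,1,2,2) → sorted (1,1,2,2): b_i ≤ i ∀i, a PF.

125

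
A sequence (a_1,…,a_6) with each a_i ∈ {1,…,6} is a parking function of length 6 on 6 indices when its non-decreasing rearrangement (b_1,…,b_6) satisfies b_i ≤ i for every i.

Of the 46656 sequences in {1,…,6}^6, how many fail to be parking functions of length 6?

29849

Count = (6+1−6)·(6+1)^{6−1} = 1·16807 = 16807 (Konheim–Weiss)
One tuple (3,5,6,4,5,4) → sorted (3,4,4,5,5,6): b_1=3>1, not a PF.
So 46656 − 16807 = 29849 fail.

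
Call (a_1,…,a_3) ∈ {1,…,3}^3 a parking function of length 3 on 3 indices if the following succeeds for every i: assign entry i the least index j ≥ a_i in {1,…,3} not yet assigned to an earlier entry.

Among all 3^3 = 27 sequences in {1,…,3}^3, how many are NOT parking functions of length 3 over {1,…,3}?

11

#PF = (4−3)·4^(3−1) = 1·16 = 16 (Konheim–Weiss)
One tuple (2,3,3) → sorted (2,3,3): b_1=2>1, not a PF.
3^3 − 16 = 27 − 16 = 11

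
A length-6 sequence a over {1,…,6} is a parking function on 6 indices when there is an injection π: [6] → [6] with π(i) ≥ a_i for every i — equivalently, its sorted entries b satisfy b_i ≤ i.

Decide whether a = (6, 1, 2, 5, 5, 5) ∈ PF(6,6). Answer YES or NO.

Rearranged: b = (1, 2, 5, 5, 5, 6).
  b_1=1 ≤ 1
  b_2=2 ≤ 2
  b_3=5 > 3
  fails at i=3 ⇒ NO

NO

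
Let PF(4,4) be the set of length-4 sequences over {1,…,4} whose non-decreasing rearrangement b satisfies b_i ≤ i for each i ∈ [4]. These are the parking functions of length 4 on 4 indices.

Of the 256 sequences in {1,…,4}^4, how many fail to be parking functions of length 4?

131

Count = (4+1−4)·(4+1)^{4−1} = 1×125 = 125 (Pollak)
Check (4,2,4,4) → sorted (2,4,4,4): b_1=2>1, not a PF.
Total 256; non-PF = 256−125 = 131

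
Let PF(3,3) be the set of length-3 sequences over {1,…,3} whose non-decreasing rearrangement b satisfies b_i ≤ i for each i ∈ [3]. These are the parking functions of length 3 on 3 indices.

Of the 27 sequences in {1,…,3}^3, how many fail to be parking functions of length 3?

|PF(3,3)| = (3−3+1)·(3+1)^(3−1) = 1·16 = 16 [KW]
Check (3,1,3) → sorted (1,3,3): b_2=3>2, not a PF.
3^3 − 16 = 27 − 16 = 11

11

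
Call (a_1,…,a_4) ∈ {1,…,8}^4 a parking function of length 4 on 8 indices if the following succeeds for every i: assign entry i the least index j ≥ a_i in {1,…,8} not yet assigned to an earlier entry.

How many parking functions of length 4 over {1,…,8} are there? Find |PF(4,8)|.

#PF = (8+1−4)·(8+1)^{4−1} = 5 · 729 = 3645 [KW]
Example (2,4,5,4) → sorted (2,4,4,5): b_i ≤ 4+i ∀i, a PF.

3645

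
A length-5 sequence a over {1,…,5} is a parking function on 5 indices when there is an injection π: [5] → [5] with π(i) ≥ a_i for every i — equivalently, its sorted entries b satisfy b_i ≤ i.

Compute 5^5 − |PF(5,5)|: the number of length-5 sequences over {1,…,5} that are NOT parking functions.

1829

Count = (5−5+1)·(5+1)^(5−1) = 1×1296 = 1296
E.g. (1,3,5,5,4) → sorted (1,3,4,5,5): b_2=3>2, not a PF.
So 3125 − 1296 = 1829 fail.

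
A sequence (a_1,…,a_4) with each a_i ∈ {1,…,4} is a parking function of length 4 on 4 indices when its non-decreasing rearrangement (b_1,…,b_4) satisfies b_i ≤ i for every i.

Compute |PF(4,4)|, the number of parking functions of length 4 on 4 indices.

125

|PF(4,4)| = (5−4)·5^(4−1) = 1·125 = 125 (Pollak)
E.g. (3,2,2,1) → sorted (1,2,2,3): b_i ≤ i ∀i, a PF.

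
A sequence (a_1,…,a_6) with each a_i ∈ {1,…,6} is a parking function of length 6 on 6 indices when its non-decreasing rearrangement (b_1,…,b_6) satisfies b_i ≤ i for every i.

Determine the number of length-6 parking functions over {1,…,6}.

Count = (6+1−6)·(6+1)^{6−1} = 1×16807 = 16807
Check (2,1,2,4,2,6) → sorted (1,2,2,2,4,6): b_i ≤ i ∀i, a PF.

16807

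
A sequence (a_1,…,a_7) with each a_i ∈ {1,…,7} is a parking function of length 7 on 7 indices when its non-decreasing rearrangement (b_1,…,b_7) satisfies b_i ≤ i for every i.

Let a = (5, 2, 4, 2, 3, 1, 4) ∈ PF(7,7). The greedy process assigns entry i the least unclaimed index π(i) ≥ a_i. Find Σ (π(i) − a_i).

Σπ = 7·8/2 = 28 (π permutes [7]); Σa = 5+2+4+2+3+1+4 = 21; disp = 28−21 = 7.

7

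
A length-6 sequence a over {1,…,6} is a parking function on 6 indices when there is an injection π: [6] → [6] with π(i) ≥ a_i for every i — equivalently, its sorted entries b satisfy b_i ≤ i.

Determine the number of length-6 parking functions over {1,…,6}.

16807

|PF(6,6)| = 1·7^5 = 1·16807 = 16807 (Konheim–Weiss)
One tuple (3,2,1,3,5,1) → sorted (1,1,2,3,3,5): b_i ≤ i ∀i, a PF.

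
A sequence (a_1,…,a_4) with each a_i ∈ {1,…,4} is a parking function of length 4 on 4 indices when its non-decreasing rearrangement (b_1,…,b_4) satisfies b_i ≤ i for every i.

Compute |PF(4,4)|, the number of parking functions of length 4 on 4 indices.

125

Count = (4+1−4)·(4+1)^{4−1} = 1 · 125 = 125 (Pollak)
Check (2,2,1,1) → sorted (1,1,2,2): b_i ≤ i ∀i, a PF.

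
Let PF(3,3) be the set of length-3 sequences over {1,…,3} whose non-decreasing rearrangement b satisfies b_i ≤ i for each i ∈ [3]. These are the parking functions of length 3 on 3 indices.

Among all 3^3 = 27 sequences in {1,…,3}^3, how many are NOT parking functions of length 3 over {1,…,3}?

|PF(3,3)| = (3−3+1)·(3+1)^(3−1) = 1×16 = 16
One tuple (3,3,1) → sorted (1,3,3): b_2=3>2, not a PF.
So 27 − 16 = 11 fail.

11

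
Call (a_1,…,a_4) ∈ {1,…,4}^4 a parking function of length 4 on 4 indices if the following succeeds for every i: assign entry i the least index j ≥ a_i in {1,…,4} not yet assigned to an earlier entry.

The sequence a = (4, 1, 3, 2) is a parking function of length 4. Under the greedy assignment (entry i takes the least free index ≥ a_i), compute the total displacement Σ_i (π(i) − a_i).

0

Σπ = 4·5/2 = 10 (π permutes [4]); Σa = 4+1+3+2 = 10; disp = 10−10 = 0.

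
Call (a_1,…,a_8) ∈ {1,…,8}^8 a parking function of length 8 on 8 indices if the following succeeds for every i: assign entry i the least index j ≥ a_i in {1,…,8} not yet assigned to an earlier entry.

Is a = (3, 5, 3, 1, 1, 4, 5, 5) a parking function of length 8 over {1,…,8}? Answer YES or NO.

Order a: b = (1, 1, 3, 3, 4, 5, 5, 5).
  b_1=1 ≤ 1
  b_2=1 ≤ 2
  b_3=3 ≤ 3
  b_4=3 ≤ 4
  b_5=4 ≤ 5
  b_6=5 ≤ 6
  b_7=5 ≤ 7
  b_8=5 ≤ 8
All bounds hold ⇒ YES

YES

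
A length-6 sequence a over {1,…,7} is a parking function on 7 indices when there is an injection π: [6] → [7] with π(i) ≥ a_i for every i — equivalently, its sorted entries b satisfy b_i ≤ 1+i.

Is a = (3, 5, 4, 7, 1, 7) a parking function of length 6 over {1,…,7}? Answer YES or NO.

NO

Rearranged: b = (1, 3, 4, 5, 7, 7).
  b_1=1 ≤ 2
  b_2=3 ≤ 3
  b_3=4 ≤ 4
  b_4=5 ≤ 5
  b_5=7 > 6
  fails at i=5 ⇒ NO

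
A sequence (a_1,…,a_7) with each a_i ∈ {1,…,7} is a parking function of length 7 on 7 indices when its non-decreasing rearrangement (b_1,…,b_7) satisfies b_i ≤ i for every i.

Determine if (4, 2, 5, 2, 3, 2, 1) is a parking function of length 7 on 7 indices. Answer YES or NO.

Order a: b = (1, 2, 2, 2, 3, 4, 5).
  b_1=1 ≤ 1
  b_2=2 ≤ 2
  b_3=2 ≤ 3
  b_4=2 ≤ 4
  b_5=3 ≤ 5
  b_6=4 ≤ 6
  b_7=5 ≤ 7
All bounds hold ⇒ YES

YES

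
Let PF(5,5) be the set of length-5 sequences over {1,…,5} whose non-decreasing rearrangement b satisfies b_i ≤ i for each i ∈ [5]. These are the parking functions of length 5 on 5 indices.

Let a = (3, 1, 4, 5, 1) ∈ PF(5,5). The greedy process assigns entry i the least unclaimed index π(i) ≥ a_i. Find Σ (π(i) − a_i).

Σπ(i) = 1+…+5 = 15; Σa = 3+1+4+5+1 = 14; disp = 15−14 = 1.

1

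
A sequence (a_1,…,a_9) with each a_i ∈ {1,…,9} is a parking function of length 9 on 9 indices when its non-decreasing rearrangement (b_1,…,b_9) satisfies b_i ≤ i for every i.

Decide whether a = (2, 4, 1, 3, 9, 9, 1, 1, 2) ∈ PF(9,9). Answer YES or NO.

Order a: b = (1, 1, 1, 2, 2, 3, 4, 9, 9).
  b_1=1 ≤ 1
  b_2=1 ≤ 2
  b_3=1 ≤ 3
  b_4=2 ≤ 4
  b_5=2 ≤ 5
  b_6=3 ≤ 6
  b_7=4 ≤ 7
  b_8=9 > 8
  fails at i=8 ⇒ NO

NO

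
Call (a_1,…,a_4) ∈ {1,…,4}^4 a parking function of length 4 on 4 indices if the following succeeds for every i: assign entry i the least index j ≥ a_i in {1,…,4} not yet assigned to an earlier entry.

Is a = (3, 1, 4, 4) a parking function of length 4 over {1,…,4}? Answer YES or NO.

Rearranged: b = (1, 3, 4, 4).
  b_1=1 ≤ 1
  b_2=3 > 2
  fails at i=2 ⇒ NO

NO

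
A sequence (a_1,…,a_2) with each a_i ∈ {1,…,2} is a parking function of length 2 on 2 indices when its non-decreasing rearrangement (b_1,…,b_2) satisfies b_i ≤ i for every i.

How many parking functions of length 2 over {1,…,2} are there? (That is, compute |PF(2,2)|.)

Count = (2−2+1)·(2+1)^(2−1) = 1×3 = 3 [KW]
Check (1,1) → sorted (1,1): b_i ≤ i ∀i, a PF.

3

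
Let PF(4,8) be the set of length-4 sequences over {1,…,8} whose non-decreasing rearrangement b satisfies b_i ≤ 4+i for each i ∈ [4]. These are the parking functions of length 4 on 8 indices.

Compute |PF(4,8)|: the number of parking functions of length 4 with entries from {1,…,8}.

3645

|PF| = (9−4)·9^(4−1) = 5×729 = 3645
One tuple (7,3,7,4) → sorted (3,4,7,7): b_i ≤ 4+i ∀i, a PF.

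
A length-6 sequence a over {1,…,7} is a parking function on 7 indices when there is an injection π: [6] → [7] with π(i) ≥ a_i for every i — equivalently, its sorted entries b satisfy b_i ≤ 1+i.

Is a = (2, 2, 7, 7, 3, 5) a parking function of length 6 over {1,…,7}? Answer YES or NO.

NO

Sorted: b = (2, 2, 3, 5, 7, 7).
  b_1=2 ≤ 2
  b_2=2 ≤ 3
  b_3=3 ≤ 4
  b_4=5 ≤ 5
  b_5=7 > 6
  fails at i=5 ⇒ NO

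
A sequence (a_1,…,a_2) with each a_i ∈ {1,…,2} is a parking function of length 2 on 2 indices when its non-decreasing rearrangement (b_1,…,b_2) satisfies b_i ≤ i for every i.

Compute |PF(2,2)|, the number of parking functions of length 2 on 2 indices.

|PF(2,2)| = 1·3^1 = 1×3 = 3 (Konheim–Weiss)
E.g. (2,1) → sorted (1,2): b_i ≤ i ∀i, a PF.

3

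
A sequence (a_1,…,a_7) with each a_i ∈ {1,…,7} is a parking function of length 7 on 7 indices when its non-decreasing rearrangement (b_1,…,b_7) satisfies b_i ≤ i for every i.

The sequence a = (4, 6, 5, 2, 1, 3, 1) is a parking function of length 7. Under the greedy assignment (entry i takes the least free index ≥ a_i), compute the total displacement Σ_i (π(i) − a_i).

Σπ = 28 ({1..7} each once); Σa = 4+6+5+2+1+3+1 = 22; disp = 28−22 = 6.

6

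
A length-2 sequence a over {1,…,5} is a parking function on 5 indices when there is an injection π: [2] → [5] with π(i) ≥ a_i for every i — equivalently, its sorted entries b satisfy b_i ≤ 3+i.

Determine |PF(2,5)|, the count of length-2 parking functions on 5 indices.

24

Count = (5−2+1)·(5+1)^(2−1) = 4·6 = 24 (Konheim–Weiss)
Example (3,1) → sorted (1,3): b_i ≤ 3+i ∀i, a PF.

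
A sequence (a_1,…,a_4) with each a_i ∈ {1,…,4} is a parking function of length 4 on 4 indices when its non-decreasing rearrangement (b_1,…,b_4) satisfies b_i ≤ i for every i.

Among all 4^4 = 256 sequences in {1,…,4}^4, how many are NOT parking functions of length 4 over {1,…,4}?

131

Count = 1·5^3 = 1 · 125 = 125
Check (3,2,4,2) → sorted (2,2,3,4): b_1=2>1, not a PF.
4^4 − 125 = 256 − 125 = 131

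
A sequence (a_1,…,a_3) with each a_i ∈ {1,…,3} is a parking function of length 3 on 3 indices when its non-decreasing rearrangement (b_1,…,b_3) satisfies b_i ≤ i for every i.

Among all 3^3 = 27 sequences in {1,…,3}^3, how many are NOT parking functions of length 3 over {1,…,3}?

11

|PF| = (4−3)·4^(3−1) = 1 · 16 = 16 [KW]
Example (3,3,3) → sorted (3,3,3): b_1=3>1, not a PF.
So 27 − 16 = 11 fail.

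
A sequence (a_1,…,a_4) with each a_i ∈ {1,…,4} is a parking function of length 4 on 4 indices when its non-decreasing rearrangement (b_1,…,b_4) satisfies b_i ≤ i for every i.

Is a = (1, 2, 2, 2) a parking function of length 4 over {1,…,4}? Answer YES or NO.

YES

Sorted: b = (1, 2, 2, 2).
  b_1=1 ≤ 1
  b_2=2 ≤ 2
  b_3=2 ≤ 3
  b_4=2 ≤ 4
All bounds hold ⇒ YES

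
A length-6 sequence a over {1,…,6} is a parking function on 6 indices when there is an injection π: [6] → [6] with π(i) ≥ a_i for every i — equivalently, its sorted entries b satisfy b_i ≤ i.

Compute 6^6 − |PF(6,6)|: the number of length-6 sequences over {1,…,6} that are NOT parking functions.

|PF| = (7−6)·7^(6−1) = 1×16807 = 16807 [KW]
Example (1,6,4,4,5,6) → sorted (1,4,4,5,6,6): b_2=4>2, not a PF.
Total 46656; non-PF = 46656−16807 = 29849

29849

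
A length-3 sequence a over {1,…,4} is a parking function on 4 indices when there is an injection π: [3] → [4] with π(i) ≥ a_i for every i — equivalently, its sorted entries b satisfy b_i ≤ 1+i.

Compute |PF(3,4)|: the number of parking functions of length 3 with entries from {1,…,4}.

Count = 2·5^2 = 2·25 = 50 [KW]
One tuple (3,3,1) → sorted (1,3,3): b_i ≤ 1+i ∀i, a PF.

50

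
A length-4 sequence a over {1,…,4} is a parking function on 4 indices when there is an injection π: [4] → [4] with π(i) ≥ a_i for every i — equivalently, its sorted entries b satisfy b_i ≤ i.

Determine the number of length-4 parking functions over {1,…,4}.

|PF| = (4+1−4)·(4+1)^{4−1} = 1·125 = 125
Example (3,1,2,1) → sorted (1,1,2,3): b_i ≤ i ∀i, a PF.

125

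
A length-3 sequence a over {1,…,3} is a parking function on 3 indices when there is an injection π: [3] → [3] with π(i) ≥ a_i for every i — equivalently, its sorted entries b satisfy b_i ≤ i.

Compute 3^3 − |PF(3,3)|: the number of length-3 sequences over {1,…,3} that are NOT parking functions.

|PF| = (4−3)·4^(3−1) = 1 · 16 = 16 [KW]
E.g. (3,2,2) → sorted (2,2,3): b_1=2>1, not a PF.
3^3 − 16 = 27 − 16 = 11

11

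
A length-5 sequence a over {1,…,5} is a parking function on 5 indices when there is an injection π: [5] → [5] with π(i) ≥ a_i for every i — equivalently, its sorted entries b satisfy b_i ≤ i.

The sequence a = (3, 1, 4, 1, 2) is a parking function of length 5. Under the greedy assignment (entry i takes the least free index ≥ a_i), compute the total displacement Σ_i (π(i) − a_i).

4

Σπ = 5·6/2 = 15 (π permutes [5]); Σa = 3+1+4+1+2 = 11; disp = 15−11 = 4.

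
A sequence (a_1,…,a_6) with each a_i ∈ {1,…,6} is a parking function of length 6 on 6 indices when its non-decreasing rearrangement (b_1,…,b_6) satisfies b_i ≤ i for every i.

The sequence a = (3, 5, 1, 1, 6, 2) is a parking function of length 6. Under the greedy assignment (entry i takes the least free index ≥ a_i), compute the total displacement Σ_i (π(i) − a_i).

3

Σπ(i) = 1+…+6 = 21; Σa = 3+5+1+1+6+2 = 18; disp = 21−18 = 3.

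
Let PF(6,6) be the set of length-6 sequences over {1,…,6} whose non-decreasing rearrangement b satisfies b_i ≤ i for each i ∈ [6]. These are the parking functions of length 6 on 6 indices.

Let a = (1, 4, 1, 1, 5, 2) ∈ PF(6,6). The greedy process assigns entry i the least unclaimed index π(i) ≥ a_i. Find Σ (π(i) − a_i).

Σπ = 6·7/2 = 21 (π permutes [6]); Σa = 1+4+1+1+5+2 = 14; disp = 21−14 = 7.

7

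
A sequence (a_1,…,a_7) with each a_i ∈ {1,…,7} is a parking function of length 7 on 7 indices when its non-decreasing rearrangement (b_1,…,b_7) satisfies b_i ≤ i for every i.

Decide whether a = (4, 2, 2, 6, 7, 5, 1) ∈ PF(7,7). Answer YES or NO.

Sorted: b = (1, 2, 2, 4, 5, 6, 7).
  b_1=1 ≤ 1
  b_2=2 ≤ 2
  b_3=2 ≤ 3
  b_4=4 ≤ 4
  b_5=5 ≤ 5
  b_6=6 ≤ 6
  b_7=7 ≤ 7
All bounds hold ⇒ YES

YES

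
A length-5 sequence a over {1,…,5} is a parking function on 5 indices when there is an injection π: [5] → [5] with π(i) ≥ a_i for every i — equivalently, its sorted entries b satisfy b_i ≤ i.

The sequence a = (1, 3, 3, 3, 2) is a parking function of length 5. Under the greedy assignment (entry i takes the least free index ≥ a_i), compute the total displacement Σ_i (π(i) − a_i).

3

Σπ(i) = 1+…+5 = 15; Σa = 1+3+3+3+2 = 12; disp = 15−12 = 3.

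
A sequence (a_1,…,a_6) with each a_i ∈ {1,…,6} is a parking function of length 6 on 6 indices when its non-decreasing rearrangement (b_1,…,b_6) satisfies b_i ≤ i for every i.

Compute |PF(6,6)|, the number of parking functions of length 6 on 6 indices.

#PF = (6+1−6)·(6+1)^{6−1} = 1·16807 = 16807
Example (4,1,5,4,2,3) → sorted (1,2,3,4,4,5): b_i ≤ i ∀i, a PF.

16807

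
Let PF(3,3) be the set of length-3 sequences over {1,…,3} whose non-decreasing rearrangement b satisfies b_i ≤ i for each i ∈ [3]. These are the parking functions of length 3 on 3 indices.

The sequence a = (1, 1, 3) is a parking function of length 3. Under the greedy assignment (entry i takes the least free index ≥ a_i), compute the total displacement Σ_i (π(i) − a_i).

1

Σπ(i) = 1+…+3 = 6; Σa = 1+1+3 = 5; disp = 6−5 = 1.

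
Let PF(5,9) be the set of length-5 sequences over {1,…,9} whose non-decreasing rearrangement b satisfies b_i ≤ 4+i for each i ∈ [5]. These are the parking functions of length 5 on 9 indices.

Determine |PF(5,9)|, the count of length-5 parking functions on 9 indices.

|PF(5,9)| = 5·10^4 = 5·10000 = 50000 [KW]
E.g. (3,4,1,5,5) → sorted (1,3,4,5,5): b_i ≤ 4+i ∀i, a PF.

50000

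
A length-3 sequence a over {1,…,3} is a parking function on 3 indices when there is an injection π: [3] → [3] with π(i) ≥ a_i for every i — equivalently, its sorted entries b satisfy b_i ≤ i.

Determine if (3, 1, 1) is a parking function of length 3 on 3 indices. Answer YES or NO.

YES

Sorted: b = (1, 1, 3).
  b_1=1 ≤ 1
  b_2=1 ≤ 2
  b_3=3 ≤ 3
All bounds hold ⇒ YES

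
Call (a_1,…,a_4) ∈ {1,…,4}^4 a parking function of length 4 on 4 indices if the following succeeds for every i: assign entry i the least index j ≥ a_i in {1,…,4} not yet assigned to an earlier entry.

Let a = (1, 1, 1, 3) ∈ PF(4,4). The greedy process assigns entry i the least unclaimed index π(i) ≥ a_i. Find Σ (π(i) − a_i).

Σπ(i) = 1+…+4 = 10; Σa = 1+1+1+3 = 6; disp = 10−6 = 4.

4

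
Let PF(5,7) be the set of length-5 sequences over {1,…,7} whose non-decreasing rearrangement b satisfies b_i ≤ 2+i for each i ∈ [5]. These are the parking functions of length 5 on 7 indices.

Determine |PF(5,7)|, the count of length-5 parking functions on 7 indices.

#PF = (7+1−5)·(7+1)^{5−1} = 3×4096 = 12288
Example (2,3,2,2,2) → sorted (2,2,2,2,3): b_i ≤ 2+i ∀i, a PF.

12288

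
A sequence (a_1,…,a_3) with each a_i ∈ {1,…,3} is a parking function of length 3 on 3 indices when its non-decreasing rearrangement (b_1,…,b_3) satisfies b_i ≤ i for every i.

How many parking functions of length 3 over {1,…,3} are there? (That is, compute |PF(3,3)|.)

16

|PF| = (3+1−3)·(3+1)^{3−1} = 1·16 = 16
E.g. (2,1,3) → sorted (1,2,3): b_i ≤ i ∀i, a PF.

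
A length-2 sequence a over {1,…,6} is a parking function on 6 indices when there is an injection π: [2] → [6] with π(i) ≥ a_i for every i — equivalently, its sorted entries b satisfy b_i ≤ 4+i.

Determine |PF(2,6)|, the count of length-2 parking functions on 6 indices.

|PF| = (6+1−2)·(6+1)^{2−1} = 5×7 = 35 [KW]
E.g. (6,2) → sorted (2,6): b_i ≤ 4+i ∀i, a PF.

35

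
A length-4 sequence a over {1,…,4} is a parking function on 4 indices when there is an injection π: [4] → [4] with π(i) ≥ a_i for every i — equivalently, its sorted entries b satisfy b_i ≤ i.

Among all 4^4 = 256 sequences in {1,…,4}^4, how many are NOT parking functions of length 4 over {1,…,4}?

|PF| = 1·5^3 = 1·125 = 125 [KW]
E.g. (3,2,4,3) → sorted (2,3,3,4): b_1=2>1, not a PF.
4^4 − 125 = 256 − 125 = 131

131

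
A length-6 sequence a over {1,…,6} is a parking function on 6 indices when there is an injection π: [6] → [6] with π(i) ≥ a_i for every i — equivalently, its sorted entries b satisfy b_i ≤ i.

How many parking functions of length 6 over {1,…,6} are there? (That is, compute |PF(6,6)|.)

|PF(6,6)| = (6+1−6)·(6+1)^{6−1} = 1×16807 = 16807
One tuple (3,2,4,1,4,4) → sorted (1,2,3,4,4,4): b_i ≤ i ∀i, a PF.

16807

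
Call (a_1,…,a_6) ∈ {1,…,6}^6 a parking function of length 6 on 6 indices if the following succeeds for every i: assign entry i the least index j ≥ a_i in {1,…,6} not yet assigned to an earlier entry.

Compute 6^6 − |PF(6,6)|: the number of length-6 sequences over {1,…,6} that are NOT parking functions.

29849

|PF(6,6)| = 1·7^5 = 1·16807 = 16807 (Konheim–Weiss)
Check (5,4,2,1,6,6) → sorted (1,2,4,5,6,6): b_3=4>3, not a PF.
So 46656 − 16807 = 29849 fail.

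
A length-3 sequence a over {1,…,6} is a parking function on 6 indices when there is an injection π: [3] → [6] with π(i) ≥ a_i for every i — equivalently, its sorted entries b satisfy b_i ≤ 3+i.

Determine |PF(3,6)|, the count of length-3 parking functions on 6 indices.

|PF| = (6−3+1)·(6+1)^(3−1) = 4·49 = 196
Example (4,2,2) → sorted (2,2,4): b_i ≤ 3+i ∀i, a PF.

196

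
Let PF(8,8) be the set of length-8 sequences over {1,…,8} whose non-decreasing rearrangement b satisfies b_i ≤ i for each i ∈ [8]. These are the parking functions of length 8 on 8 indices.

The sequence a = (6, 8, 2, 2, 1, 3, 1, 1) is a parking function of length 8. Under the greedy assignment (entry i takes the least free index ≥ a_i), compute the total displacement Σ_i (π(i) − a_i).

12

Σπ = 36 ({1..8} each once); Σa = 6+8+2+2+1+3+1+1 = 24; disp = 36−24 = 12.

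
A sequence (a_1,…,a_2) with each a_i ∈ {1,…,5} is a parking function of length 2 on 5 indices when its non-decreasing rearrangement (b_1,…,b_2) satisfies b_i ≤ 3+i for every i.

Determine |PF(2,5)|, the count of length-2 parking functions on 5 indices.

Count = (5+1−2)·(5+1)^{2−1} = 4×6 = 24 [KW]
Check (4,5) → sorted (4,5): b_i ≤ 3+i ∀i, a PF.

24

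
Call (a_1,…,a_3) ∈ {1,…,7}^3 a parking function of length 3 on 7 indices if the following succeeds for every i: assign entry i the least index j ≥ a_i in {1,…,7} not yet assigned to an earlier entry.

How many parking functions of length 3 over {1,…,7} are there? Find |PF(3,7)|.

320

Count = (7−3+1)·(7+1)^(3−1) = 5×64 = 320 [KW]
One tuple (2,7,2) → sorted (2,2,7): b_i ≤ 4+i ∀i, a PF.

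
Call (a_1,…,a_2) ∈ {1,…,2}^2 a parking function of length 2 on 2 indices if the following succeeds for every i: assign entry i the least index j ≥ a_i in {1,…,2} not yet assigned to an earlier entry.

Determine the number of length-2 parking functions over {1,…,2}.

3

|PF(2,2)| = 1·3^1 = 1×3 = 3 (Konheim–Weiss)
Example (1,2) → sorted (1,2): b_i ≤ i ∀i, a PF.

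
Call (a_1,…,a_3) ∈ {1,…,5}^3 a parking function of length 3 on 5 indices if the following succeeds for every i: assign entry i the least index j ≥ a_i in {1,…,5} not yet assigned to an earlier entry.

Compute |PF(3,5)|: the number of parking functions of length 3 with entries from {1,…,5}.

108

|PF| = 3·6^2 = 3×36 = 108 (Konheim–Weiss)
One tuple (4,2,1) → sorted (1,2,4): b_i ≤ 2+i ∀i, a PF.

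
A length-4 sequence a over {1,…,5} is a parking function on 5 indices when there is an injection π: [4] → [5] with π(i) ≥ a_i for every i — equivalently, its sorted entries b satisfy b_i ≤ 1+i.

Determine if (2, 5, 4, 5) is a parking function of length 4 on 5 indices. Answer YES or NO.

NO

Sorted: b = (2, 4, 5, 5).
  b_1=2 ≤ 2
  b_2=4 > 3
  fails at i=2 ⇒ NO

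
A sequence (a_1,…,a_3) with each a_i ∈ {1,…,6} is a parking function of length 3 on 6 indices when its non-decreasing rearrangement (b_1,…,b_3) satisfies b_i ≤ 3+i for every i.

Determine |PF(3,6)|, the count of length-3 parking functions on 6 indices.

196

|PF| = (6−3+1)·(6+1)^(3−1) = 4·49 = 196 [KW]
E.g. (5,4,1) → sorted (1,4,5): b_i ≤ 3+i ∀i, a PF.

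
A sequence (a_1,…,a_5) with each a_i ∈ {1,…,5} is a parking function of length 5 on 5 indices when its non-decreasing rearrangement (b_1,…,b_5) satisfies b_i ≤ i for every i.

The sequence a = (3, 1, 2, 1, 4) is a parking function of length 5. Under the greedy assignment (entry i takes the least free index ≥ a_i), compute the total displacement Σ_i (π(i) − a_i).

Σπ(i) = 1+…+5 = 15; Σa = 3+1+2+1+4 = 11; disp = 15−11 = 4.

4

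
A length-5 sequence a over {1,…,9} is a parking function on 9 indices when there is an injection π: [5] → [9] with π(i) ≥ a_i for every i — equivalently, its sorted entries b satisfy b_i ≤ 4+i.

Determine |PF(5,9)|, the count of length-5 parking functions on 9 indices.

50000

|PF(5,9)| = 5·10^4 = 5·10000 = 50000 (Pollak)
Example (6,3,5,9,4) → sorted (3,4,5,6,9): b_i ≤ 4+i ∀i, a PF.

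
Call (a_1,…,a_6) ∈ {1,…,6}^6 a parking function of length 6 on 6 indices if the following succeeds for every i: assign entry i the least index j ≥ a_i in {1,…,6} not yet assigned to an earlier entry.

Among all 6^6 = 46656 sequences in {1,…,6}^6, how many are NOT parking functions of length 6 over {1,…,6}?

#PF = (7−6)·7^(6−1) = 1×16807 = 16807 (Konheim–Weiss)
One tuple (3,5,1,6,2,5) → sorted (1,2,3,5,5,6): b_4=5>4, not a PF.
Total 46656; non-PF = 46656−16807 = 29849

29849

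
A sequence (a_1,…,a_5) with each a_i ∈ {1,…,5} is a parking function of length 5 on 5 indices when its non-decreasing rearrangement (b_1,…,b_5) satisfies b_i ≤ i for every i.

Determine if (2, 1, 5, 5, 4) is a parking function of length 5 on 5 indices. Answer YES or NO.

Order a: b = (1, 2, 4, 5, 5).
  b_1=1 ≤ 1
  b_2=2 ≤ 2
  b_3=4 > 3
  fails at i=3 ⇒ NO

NO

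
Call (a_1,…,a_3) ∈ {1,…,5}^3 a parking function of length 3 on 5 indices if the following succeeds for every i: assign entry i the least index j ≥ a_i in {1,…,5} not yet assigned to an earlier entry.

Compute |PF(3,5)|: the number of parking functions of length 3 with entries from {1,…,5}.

108

|PF| = (5+1−3)·(5+1)^{3−1} = 3×36 = 108
Example (1,3,2) → sorted (1,2,3): b_i ≤ 2+i ∀i, a PF.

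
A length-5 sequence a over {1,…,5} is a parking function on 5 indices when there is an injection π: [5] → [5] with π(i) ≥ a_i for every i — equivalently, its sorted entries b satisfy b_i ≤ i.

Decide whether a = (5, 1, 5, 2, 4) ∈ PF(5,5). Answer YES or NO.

Sorted: b = (1, 2, 4, 5, 5).
  b_1=1 ≤ 1
  b_2=2 ≤ 2
  b_3=4 > 3
  fails at i=3 ⇒ NO

NO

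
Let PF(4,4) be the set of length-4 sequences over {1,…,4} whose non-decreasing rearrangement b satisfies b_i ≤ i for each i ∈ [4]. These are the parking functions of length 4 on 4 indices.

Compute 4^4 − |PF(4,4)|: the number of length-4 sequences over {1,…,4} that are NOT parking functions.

|PF(4,4)| = (4−4+1)·(4+1)^(4−1) = 1 · 125 = 125 (Konheim–Weiss)
E.g. (4,4,2,1) → sorted (1,2,4,4): b_3=4>3, not a PF.
So 256 − 125 = 131 fail.

131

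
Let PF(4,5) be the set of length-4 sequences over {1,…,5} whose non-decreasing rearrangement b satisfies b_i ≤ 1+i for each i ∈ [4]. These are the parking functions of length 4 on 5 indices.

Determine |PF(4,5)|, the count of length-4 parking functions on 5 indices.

432

#PF = (5+1−4)·(5+1)^{4−1} = 2·216 = 432 (Pollak)
Example (5,2,4,1) → sorted (1,2,4,5): b_i ≤ 1+i ∀i, a PF.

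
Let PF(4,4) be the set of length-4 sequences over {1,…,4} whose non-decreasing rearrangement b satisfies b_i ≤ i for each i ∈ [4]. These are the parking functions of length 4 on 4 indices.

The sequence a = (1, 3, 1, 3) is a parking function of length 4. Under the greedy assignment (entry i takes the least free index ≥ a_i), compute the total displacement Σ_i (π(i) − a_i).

Σπ = 4·5/2 = 10 (π permutes [4]); Σa = 1+3+1+3 = 8; disp = 10−8 = 2.

2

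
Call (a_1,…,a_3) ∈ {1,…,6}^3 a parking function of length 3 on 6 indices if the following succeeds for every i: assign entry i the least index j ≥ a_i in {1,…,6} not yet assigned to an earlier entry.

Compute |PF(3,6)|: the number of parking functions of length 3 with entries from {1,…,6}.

196

#PF = (7−3)·7^(3−1) = 4 · 49 = 196 (Konheim–Weiss)
Check (3,2,1) → sorted (1,2,3): b_i ≤ 3+i ∀i, a PF.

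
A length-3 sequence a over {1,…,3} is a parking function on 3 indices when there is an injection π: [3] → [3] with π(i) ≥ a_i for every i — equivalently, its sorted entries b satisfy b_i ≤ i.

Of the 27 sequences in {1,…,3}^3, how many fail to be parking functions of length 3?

11

Count = (4−3)·4^(3−1) = 1×16 = 16 [KW]
One tuple (2,2,2) → sorted (2,2,2): b_1=2>1, not a PF.
3^3 − 16 = 27 − 16 = 11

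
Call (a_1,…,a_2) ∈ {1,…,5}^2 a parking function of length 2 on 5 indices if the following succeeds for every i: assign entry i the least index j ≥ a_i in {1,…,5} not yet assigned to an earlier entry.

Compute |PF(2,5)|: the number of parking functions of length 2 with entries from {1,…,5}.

24

|PF(2,5)| = (5+1−2)·(5+1)^{2−1} = 4·6 = 24 (Konheim–Weiss)
Check (3,3) → sorted (3,3): b_i ≤ 3+i ∀i, a PF.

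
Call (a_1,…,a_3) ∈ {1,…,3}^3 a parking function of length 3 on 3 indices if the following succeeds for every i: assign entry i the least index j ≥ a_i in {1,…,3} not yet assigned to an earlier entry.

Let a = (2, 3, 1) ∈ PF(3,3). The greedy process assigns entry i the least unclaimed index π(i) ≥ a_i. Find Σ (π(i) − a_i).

0

Σπ = 3·4/2 = 6 (π permutes [3]); Σa = 2+3+1 = 6; disp = 6−6 = 0.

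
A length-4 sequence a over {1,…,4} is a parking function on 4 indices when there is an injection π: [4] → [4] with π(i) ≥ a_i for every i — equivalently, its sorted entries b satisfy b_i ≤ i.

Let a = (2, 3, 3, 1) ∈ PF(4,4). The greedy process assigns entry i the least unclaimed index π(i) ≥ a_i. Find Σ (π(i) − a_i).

1

Σπ(i) = 1+…+4 = 10; Σa = 2+3+3+1 = 9; disp = 10−9 = 1.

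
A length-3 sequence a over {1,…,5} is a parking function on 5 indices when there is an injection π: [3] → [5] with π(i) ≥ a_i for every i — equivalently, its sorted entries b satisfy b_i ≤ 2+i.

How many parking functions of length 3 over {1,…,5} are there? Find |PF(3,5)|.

#PF = 3·6^2 = 3·36 = 108 (Konheim–Weiss)
One tuple (3,2,1) → sorted (1,2,3): b_i ≤ 2+i ∀i, a PF.

108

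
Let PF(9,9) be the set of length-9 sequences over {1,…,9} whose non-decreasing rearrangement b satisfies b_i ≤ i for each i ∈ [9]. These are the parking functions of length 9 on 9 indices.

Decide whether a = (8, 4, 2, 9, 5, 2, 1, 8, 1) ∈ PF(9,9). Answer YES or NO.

NO

Order a: b = (1, 1, 2, 2, 4, 5, 8, 8, 9).
  b_1=1 ≤ 1
  b_2=1 ≤ 2
  b_3=2 ≤ 3
  b_4=2 ≤ 4
  b_5=4 ≤ 5
  b_6=5 ≤ 6
  b_7=8 > 7
  fails at i=7 ⇒ NO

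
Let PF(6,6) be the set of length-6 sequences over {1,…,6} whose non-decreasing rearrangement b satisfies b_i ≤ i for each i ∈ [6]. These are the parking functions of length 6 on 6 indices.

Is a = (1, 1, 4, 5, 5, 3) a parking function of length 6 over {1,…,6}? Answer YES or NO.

YES

Order a: b = (1, 1, 3, 4, 5, 5).
  b_1=1 ≤ 1
  b_2=1 ≤ 2
  b_3=3 ≤ 3
  b_4=4 ≤ 4
  b_5=5 ≤ 5
  b_6=5 ≤ 6
All bounds hold ⇒ YES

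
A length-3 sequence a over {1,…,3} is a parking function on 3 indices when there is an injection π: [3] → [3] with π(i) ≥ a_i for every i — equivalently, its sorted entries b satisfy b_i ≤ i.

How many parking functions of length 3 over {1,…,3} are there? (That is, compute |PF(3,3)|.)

#PF = 1·4^2 = 1 · 16 = 16 [KW]
Check (2,2,1) → sorted (1,2,2): b_i ≤ i ∀i, a PF.

16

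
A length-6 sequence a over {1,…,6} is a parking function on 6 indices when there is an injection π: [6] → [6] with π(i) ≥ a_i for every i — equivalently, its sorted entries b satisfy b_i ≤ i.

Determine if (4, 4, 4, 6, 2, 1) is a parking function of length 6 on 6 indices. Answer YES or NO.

NO

Sorted: b = (1, 2, 4, 4, 4, 6).
  b_1=1 ≤ 1
  b_2=2 ≤ 2
  b_3=4 > 3
  fails at i=3 ⇒ NO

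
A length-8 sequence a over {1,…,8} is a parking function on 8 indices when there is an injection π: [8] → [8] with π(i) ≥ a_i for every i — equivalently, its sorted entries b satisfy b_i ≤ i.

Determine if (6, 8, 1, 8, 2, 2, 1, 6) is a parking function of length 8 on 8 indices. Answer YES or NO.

NO

Order a: b = (1, 1, 2, 2, 6, 6, 8, 8).
  b_1=1 ≤ 1
  b_2=1 ≤ 2
  b_3=2 ≤ 3
  b_4=2 ≤ 4
  b_5=6 > 5
  fails at i=5 ⇒ NO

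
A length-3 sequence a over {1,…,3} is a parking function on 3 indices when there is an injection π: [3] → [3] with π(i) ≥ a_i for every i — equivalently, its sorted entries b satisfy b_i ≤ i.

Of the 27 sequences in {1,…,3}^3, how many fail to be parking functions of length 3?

11

|PF(3,3)| = 1·4^2 = 1·16 = 16 (Pollak)
One tuple (3,3,3) → sorted (3,3,3): b_1=3>1, not a PF.
Total 27; non-PF = 27−16 = 11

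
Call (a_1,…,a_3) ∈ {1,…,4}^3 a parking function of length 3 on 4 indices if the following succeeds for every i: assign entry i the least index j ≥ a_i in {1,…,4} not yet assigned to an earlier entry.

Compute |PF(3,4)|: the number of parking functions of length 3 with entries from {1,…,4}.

50

Count = (5−3)·5^(3−1) = 2 · 25 = 50 (Konheim–Weiss)
One tuple (1,2,4) → sorted (1,2,4): b_i ≤ 1+i ∀i, a PF.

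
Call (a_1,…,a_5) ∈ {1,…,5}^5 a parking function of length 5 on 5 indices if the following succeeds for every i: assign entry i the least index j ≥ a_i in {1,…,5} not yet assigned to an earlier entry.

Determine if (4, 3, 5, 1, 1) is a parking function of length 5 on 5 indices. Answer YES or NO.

YES

Order a: b = (1, 1, 3, 4, 5).
  b_1=1 ≤ 1
  b_2=1 ≤ 2
  b_3=3 ≤ 3
  b_4=4 ≤ 4
  b_5=5 ≤ 5
All bounds hold ⇒ YES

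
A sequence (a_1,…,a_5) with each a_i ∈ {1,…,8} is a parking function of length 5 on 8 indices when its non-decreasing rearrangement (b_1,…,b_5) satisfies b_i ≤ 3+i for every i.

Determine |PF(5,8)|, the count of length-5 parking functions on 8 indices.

26244

|PF| = (9−5)·9^(5−1) = 4·6561 = 26244
One tuple (8,5,6,3,2) → sorted (2,3,5,6,8): b_i ≤ 3+i ∀i, a PF.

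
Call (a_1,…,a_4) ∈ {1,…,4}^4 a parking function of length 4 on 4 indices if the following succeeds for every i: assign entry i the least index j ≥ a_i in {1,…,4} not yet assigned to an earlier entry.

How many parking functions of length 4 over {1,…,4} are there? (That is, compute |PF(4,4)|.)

125

#PF = 1·5^3 = 1×125 = 125
E.g. (2,4,1,1) → sorted (1,1,2,4): b_i ≤ i ∀i, a PF.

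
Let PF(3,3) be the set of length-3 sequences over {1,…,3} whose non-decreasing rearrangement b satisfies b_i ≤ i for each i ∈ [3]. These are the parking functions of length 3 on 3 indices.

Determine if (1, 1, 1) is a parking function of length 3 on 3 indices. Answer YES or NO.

Order a: b = (1, 1, 1).
  b_1=1 ≤ 1
  b_2=1 ≤ 2
  b_3=1 ≤ 3
All bounds hold ⇒ YES

YES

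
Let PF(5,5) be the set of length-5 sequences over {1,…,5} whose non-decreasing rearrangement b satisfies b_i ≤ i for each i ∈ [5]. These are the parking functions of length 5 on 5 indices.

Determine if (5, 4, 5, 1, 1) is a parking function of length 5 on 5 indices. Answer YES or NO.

Sorted: b = (1, 1, 4, 5, 5).
  b_1=1 ≤ 1
  b_2=1 ≤ 2
  b_3=4 > 3
  fails at i=3 ⇒ NO

NO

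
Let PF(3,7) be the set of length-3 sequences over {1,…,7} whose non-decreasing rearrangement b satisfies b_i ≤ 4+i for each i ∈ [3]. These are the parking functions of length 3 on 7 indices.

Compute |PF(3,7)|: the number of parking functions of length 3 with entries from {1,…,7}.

320

#PF = 5·8^2 = 5·64 = 320
One tuple (5,7,6) → sorted (5,6,7): b_i ≤ 4+i ∀i, a PF.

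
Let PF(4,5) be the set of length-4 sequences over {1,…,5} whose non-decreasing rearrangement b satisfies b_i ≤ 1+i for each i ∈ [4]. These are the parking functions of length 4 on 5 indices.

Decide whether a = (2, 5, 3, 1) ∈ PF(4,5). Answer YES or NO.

YES

Order a: b = (1, 2, 3, 5).
  b_1=1 ≤ 2
  b_2=2 ≤ 3
  b_3=3 ≤ 4
  b_4=5 ≤ 5
All bounds hold ⇒ YES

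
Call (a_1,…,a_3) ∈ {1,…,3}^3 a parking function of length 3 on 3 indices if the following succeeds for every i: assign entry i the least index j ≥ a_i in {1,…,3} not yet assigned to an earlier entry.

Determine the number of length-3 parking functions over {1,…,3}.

16

#PF = (4−3)·4^(3−1) = 1×16 = 16 (Konheim–Weiss)
E.g. (3,1,2) → sorted (1,2,3): b_i ≤ i ∀i, a PF.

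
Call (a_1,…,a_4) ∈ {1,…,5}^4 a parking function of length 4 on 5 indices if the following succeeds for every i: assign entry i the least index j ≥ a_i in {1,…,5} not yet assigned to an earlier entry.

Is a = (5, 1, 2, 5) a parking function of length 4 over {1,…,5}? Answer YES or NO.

NO

Order a: b = (1, 2, 5, 5).
  b_1=1 ≤ 2
  b_2=2 ≤ 3
  b_3=5 > 4
  fails at i=3 ⇒ NO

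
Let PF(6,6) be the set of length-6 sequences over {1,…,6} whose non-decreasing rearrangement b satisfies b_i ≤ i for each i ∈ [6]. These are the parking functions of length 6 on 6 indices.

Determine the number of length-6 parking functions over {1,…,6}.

|PF| = (6+1−6)·(6+1)^{6−1} = 1×16807 = 16807
Example (1,1,4,2,6,5) → sorted (1,1,2,4,5,6): b_i ≤ i ∀i, a PF.

16807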